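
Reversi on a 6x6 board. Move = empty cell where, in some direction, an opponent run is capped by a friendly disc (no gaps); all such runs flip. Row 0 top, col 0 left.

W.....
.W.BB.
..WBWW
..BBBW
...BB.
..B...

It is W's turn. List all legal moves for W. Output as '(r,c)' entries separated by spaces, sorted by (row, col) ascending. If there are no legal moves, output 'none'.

Answer: (0,2) (0,3) (0,4) (3,1) (4,2) (5,3) (5,4) (5,5)

Derivation:
(0,2): flips 1 -> legal
(0,3): flips 1 -> legal
(0,4): flips 2 -> legal
(0,5): no bracket -> illegal
(1,2): no bracket -> illegal
(1,5): no bracket -> illegal
(2,1): no bracket -> illegal
(3,1): flips 3 -> legal
(4,1): no bracket -> illegal
(4,2): flips 2 -> legal
(4,5): no bracket -> illegal
(5,1): no bracket -> illegal
(5,3): flips 1 -> legal
(5,4): flips 2 -> legal
(5,5): flips 2 -> legal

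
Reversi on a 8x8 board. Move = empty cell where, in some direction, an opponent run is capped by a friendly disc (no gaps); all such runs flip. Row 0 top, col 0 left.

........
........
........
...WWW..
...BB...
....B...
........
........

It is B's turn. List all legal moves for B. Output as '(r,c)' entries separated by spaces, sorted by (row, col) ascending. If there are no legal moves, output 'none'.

Answer: (2,2) (2,3) (2,4) (2,5) (2,6)

Derivation:
(2,2): flips 1 -> legal
(2,3): flips 1 -> legal
(2,4): flips 1 -> legal
(2,5): flips 1 -> legal
(2,6): flips 1 -> legal
(3,2): no bracket -> illegal
(3,6): no bracket -> illegal
(4,2): no bracket -> illegal
(4,5): no bracket -> illegal
(4,6): no bracket -> illegal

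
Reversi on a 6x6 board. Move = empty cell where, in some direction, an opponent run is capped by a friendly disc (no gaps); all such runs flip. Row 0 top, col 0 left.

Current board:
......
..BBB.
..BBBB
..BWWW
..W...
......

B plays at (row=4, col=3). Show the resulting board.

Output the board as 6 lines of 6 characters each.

Answer: ......
..BBB.
..BBBB
..BBBW
..WB..
......

Derivation:
Place B at (4,3); scan 8 dirs for brackets.
Dir NW: first cell 'B' (not opp) -> no flip
Dir N: opp run (3,3) capped by B -> flip
Dir NE: opp run (3,4) capped by B -> flip
Dir W: opp run (4,2), next='.' -> no flip
Dir E: first cell '.' (not opp) -> no flip
Dir SW: first cell '.' (not opp) -> no flip
Dir S: first cell '.' (not opp) -> no flip
Dir SE: first cell '.' (not opp) -> no flip
All flips: (3,3) (3,4)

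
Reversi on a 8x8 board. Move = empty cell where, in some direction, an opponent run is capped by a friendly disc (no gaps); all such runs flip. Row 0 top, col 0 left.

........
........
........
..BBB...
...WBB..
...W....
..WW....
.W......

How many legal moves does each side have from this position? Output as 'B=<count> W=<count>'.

Answer: B=4 W=5

Derivation:
-- B to move --
(4,2): flips 1 -> legal
(5,1): no bracket -> illegal
(5,2): flips 1 -> legal
(5,4): flips 1 -> legal
(6,0): no bracket -> illegal
(6,1): no bracket -> illegal
(6,4): no bracket -> illegal
(7,0): no bracket -> illegal
(7,2): no bracket -> illegal
(7,3): flips 3 -> legal
(7,4): no bracket -> illegal
B mobility = 4
-- W to move --
(2,1): flips 1 -> legal
(2,2): no bracket -> illegal
(2,3): flips 1 -> legal
(2,4): no bracket -> illegal
(2,5): flips 1 -> legal
(3,1): no bracket -> illegal
(3,5): flips 1 -> legal
(3,6): no bracket -> illegal
(4,1): no bracket -> illegal
(4,2): no bracket -> illegal
(4,6): flips 2 -> legal
(5,4): no bracket -> illegal
(5,5): no bracket -> illegal
(5,6): no bracket -> illegal
W mobility = 5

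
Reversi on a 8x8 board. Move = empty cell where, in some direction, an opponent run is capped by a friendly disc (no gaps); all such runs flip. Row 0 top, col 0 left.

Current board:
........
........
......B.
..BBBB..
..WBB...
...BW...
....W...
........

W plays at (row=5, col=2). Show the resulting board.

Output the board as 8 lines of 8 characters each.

Answer: ........
........
......B.
..BBBB..
..WBB...
..WWW...
....W...
........

Derivation:
Place W at (5,2); scan 8 dirs for brackets.
Dir NW: first cell '.' (not opp) -> no flip
Dir N: first cell 'W' (not opp) -> no flip
Dir NE: opp run (4,3) (3,4), next='.' -> no flip
Dir W: first cell '.' (not opp) -> no flip
Dir E: opp run (5,3) capped by W -> flip
Dir SW: first cell '.' (not opp) -> no flip
Dir S: first cell '.' (not opp) -> no flip
Dir SE: first cell '.' (not opp) -> no flip
All flips: (5,3)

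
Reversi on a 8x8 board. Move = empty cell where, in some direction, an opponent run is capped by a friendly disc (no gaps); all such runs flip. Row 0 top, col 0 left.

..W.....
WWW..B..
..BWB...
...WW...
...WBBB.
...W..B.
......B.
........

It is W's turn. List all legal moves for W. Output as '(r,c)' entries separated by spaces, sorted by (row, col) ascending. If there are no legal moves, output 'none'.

(0,4): no bracket -> illegal
(0,5): no bracket -> illegal
(0,6): flips 2 -> legal
(1,3): no bracket -> illegal
(1,4): flips 1 -> legal
(1,6): no bracket -> illegal
(2,1): flips 1 -> legal
(2,5): flips 1 -> legal
(2,6): no bracket -> illegal
(3,1): no bracket -> illegal
(3,2): flips 1 -> legal
(3,5): flips 1 -> legal
(3,6): no bracket -> illegal
(3,7): no bracket -> illegal
(4,7): flips 3 -> legal
(5,4): flips 1 -> legal
(5,5): flips 1 -> legal
(5,7): no bracket -> illegal
(6,5): no bracket -> illegal
(6,7): flips 2 -> legal
(7,5): no bracket -> illegal
(7,6): no bracket -> illegal
(7,7): no bracket -> illegal

Answer: (0,6) (1,4) (2,1) (2,5) (3,2) (3,5) (4,7) (5,4) (5,5) (6,7)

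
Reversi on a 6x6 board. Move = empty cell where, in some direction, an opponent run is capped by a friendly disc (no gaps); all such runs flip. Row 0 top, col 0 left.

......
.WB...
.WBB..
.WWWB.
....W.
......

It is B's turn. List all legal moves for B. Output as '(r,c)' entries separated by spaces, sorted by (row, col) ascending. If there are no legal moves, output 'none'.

Answer: (0,0) (1,0) (2,0) (3,0) (4,0) (4,1) (4,2) (4,3) (5,4) (5,5)

Derivation:
(0,0): flips 1 -> legal
(0,1): no bracket -> illegal
(0,2): no bracket -> illegal
(1,0): flips 1 -> legal
(2,0): flips 1 -> legal
(2,4): no bracket -> illegal
(3,0): flips 4 -> legal
(3,5): no bracket -> illegal
(4,0): flips 1 -> legal
(4,1): flips 1 -> legal
(4,2): flips 1 -> legal
(4,3): flips 1 -> legal
(4,5): no bracket -> illegal
(5,3): no bracket -> illegal
(5,4): flips 1 -> legal
(5,5): flips 2 -> legal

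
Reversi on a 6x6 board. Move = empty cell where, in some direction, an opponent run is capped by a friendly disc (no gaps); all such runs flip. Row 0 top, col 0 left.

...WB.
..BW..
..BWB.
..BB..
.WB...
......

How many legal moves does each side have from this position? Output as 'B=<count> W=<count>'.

-- B to move --
(0,2): flips 2 -> legal
(1,4): flips 2 -> legal
(3,0): no bracket -> illegal
(3,1): no bracket -> illegal
(3,4): flips 1 -> legal
(4,0): flips 1 -> legal
(5,0): flips 1 -> legal
(5,1): no bracket -> illegal
(5,2): no bracket -> illegal
B mobility = 5
-- W to move --
(0,1): flips 1 -> legal
(0,2): no bracket -> illegal
(0,5): flips 1 -> legal
(1,1): flips 1 -> legal
(1,4): no bracket -> illegal
(1,5): no bracket -> illegal
(2,1): flips 2 -> legal
(2,5): flips 1 -> legal
(3,1): flips 1 -> legal
(3,4): no bracket -> illegal
(3,5): flips 1 -> legal
(4,3): flips 2 -> legal
(4,4): no bracket -> illegal
(5,1): no bracket -> illegal
(5,2): no bracket -> illegal
(5,3): no bracket -> illegal
W mobility = 8

Answer: B=5 W=8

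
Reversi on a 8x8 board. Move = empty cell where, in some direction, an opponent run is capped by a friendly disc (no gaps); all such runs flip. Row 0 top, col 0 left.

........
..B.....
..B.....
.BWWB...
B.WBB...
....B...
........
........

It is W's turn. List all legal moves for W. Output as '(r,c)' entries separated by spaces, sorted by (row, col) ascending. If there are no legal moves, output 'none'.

Answer: (0,2) (1,1) (2,0) (3,0) (3,5) (4,5) (5,3) (5,5) (6,5)

Derivation:
(0,1): no bracket -> illegal
(0,2): flips 2 -> legal
(0,3): no bracket -> illegal
(1,1): flips 1 -> legal
(1,3): no bracket -> illegal
(2,0): flips 1 -> legal
(2,1): no bracket -> illegal
(2,3): no bracket -> illegal
(2,4): no bracket -> illegal
(2,5): no bracket -> illegal
(3,0): flips 1 -> legal
(3,5): flips 1 -> legal
(4,1): no bracket -> illegal
(4,5): flips 2 -> legal
(5,0): no bracket -> illegal
(5,1): no bracket -> illegal
(5,2): no bracket -> illegal
(5,3): flips 1 -> legal
(5,5): flips 1 -> legal
(6,3): no bracket -> illegal
(6,4): no bracket -> illegal
(6,5): flips 2 -> legal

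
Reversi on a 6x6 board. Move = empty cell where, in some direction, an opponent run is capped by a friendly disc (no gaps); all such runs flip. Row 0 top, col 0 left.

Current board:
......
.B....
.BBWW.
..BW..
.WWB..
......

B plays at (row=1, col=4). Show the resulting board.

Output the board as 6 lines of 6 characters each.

Answer: ......
.B..B.
.BBBW.
..BW..
.WWB..
......

Derivation:
Place B at (1,4); scan 8 dirs for brackets.
Dir NW: first cell '.' (not opp) -> no flip
Dir N: first cell '.' (not opp) -> no flip
Dir NE: first cell '.' (not opp) -> no flip
Dir W: first cell '.' (not opp) -> no flip
Dir E: first cell '.' (not opp) -> no flip
Dir SW: opp run (2,3) capped by B -> flip
Dir S: opp run (2,4), next='.' -> no flip
Dir SE: first cell '.' (not opp) -> no flip
All flips: (2,3)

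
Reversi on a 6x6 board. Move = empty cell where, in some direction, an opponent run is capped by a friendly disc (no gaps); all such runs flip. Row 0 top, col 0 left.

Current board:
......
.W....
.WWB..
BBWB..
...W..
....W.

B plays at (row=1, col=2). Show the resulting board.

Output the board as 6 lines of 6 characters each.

Answer: ......
.WB...
.BWB..
BBWB..
...W..
....W.

Derivation:
Place B at (1,2); scan 8 dirs for brackets.
Dir NW: first cell '.' (not opp) -> no flip
Dir N: first cell '.' (not opp) -> no flip
Dir NE: first cell '.' (not opp) -> no flip
Dir W: opp run (1,1), next='.' -> no flip
Dir E: first cell '.' (not opp) -> no flip
Dir SW: opp run (2,1) capped by B -> flip
Dir S: opp run (2,2) (3,2), next='.' -> no flip
Dir SE: first cell 'B' (not opp) -> no flip
All flips: (2,1)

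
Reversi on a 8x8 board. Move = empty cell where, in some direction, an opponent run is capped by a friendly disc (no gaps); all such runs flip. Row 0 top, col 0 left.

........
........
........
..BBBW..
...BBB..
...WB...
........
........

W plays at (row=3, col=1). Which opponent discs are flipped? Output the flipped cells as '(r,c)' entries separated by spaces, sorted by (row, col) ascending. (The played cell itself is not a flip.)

Answer: (3,2) (3,3) (3,4)

Derivation:
Dir NW: first cell '.' (not opp) -> no flip
Dir N: first cell '.' (not opp) -> no flip
Dir NE: first cell '.' (not opp) -> no flip
Dir W: first cell '.' (not opp) -> no flip
Dir E: opp run (3,2) (3,3) (3,4) capped by W -> flip
Dir SW: first cell '.' (not opp) -> no flip
Dir S: first cell '.' (not opp) -> no flip
Dir SE: first cell '.' (not opp) -> no flip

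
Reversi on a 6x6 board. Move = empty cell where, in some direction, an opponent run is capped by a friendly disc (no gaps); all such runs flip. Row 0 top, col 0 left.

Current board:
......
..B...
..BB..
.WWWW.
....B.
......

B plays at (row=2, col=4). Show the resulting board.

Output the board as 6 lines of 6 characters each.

Place B at (2,4); scan 8 dirs for brackets.
Dir NW: first cell '.' (not opp) -> no flip
Dir N: first cell '.' (not opp) -> no flip
Dir NE: first cell '.' (not opp) -> no flip
Dir W: first cell 'B' (not opp) -> no flip
Dir E: first cell '.' (not opp) -> no flip
Dir SW: opp run (3,3), next='.' -> no flip
Dir S: opp run (3,4) capped by B -> flip
Dir SE: first cell '.' (not opp) -> no flip
All flips: (3,4)

Answer: ......
..B...
..BBB.
.WWWB.
....B.
......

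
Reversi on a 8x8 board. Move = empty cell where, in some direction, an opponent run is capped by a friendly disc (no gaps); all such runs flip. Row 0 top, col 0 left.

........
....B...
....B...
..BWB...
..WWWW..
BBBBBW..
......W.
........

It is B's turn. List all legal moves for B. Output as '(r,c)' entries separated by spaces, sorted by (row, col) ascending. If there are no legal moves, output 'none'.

Answer: (2,3) (3,1) (3,5) (3,6) (5,6)

Derivation:
(2,2): no bracket -> illegal
(2,3): flips 2 -> legal
(3,1): flips 1 -> legal
(3,5): flips 1 -> legal
(3,6): flips 1 -> legal
(4,1): no bracket -> illegal
(4,6): no bracket -> illegal
(5,6): flips 2 -> legal
(5,7): no bracket -> illegal
(6,4): no bracket -> illegal
(6,5): no bracket -> illegal
(6,7): no bracket -> illegal
(7,5): no bracket -> illegal
(7,6): no bracket -> illegal
(7,7): no bracket -> illegal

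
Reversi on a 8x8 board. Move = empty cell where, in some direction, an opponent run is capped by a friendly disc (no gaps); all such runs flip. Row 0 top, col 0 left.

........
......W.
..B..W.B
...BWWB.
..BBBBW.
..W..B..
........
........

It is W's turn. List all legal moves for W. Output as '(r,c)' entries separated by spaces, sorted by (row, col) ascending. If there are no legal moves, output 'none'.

(1,1): no bracket -> illegal
(1,2): no bracket -> illegal
(1,3): no bracket -> illegal
(1,7): no bracket -> illegal
(2,1): no bracket -> illegal
(2,3): no bracket -> illegal
(2,4): no bracket -> illegal
(2,6): flips 1 -> legal
(3,1): no bracket -> illegal
(3,2): flips 2 -> legal
(3,7): flips 1 -> legal
(4,1): flips 4 -> legal
(4,7): flips 1 -> legal
(5,1): no bracket -> illegal
(5,3): flips 1 -> legal
(5,4): flips 1 -> legal
(5,6): flips 1 -> legal
(6,4): flips 1 -> legal
(6,5): flips 2 -> legal
(6,6): no bracket -> illegal

Answer: (2,6) (3,2) (3,7) (4,1) (4,7) (5,3) (5,4) (5,6) (6,4) (6,5)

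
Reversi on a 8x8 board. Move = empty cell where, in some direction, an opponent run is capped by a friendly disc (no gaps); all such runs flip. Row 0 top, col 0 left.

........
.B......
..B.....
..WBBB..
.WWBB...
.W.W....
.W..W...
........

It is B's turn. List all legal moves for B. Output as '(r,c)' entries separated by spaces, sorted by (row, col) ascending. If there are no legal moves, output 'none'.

(2,1): flips 1 -> legal
(2,3): no bracket -> illegal
(3,0): no bracket -> illegal
(3,1): flips 1 -> legal
(4,0): flips 2 -> legal
(5,0): no bracket -> illegal
(5,2): flips 2 -> legal
(5,4): no bracket -> illegal
(5,5): no bracket -> illegal
(6,0): flips 2 -> legal
(6,2): flips 1 -> legal
(6,3): flips 1 -> legal
(6,5): no bracket -> illegal
(7,0): no bracket -> illegal
(7,1): no bracket -> illegal
(7,2): no bracket -> illegal
(7,3): no bracket -> illegal
(7,4): no bracket -> illegal
(7,5): no bracket -> illegal

Answer: (2,1) (3,1) (4,0) (5,2) (6,0) (6,2) (6,3)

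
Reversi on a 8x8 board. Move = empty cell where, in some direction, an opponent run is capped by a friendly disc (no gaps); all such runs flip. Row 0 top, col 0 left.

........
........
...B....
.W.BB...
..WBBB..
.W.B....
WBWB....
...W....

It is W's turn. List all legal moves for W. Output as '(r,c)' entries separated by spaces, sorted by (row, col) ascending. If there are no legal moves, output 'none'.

Answer: (1,3) (2,4) (3,5) (4,6) (6,4) (7,1)

Derivation:
(1,2): no bracket -> illegal
(1,3): flips 5 -> legal
(1,4): no bracket -> illegal
(2,2): no bracket -> illegal
(2,4): flips 1 -> legal
(2,5): no bracket -> illegal
(3,2): no bracket -> illegal
(3,5): flips 2 -> legal
(3,6): no bracket -> illegal
(4,6): flips 3 -> legal
(5,0): no bracket -> illegal
(5,2): no bracket -> illegal
(5,4): no bracket -> illegal
(5,5): no bracket -> illegal
(5,6): no bracket -> illegal
(6,4): flips 2 -> legal
(7,0): no bracket -> illegal
(7,1): flips 1 -> legal
(7,2): no bracket -> illegal
(7,4): no bracket -> illegal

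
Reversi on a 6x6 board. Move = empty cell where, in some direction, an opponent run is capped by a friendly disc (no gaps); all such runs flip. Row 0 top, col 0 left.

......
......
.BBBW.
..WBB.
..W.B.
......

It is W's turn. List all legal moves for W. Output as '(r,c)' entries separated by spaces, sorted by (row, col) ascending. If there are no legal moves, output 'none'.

Answer: (1,0) (1,2) (1,4) (2,0) (3,5) (5,4)

Derivation:
(1,0): flips 1 -> legal
(1,1): no bracket -> illegal
(1,2): flips 1 -> legal
(1,3): no bracket -> illegal
(1,4): flips 1 -> legal
(2,0): flips 3 -> legal
(2,5): no bracket -> illegal
(3,0): no bracket -> illegal
(3,1): no bracket -> illegal
(3,5): flips 2 -> legal
(4,3): no bracket -> illegal
(4,5): no bracket -> illegal
(5,3): no bracket -> illegal
(5,4): flips 2 -> legal
(5,5): no bracket -> illegal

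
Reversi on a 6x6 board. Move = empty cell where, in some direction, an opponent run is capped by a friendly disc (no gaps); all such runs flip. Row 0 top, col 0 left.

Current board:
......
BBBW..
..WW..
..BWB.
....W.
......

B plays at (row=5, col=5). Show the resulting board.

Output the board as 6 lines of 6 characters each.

Place B at (5,5); scan 8 dirs for brackets.
Dir NW: opp run (4,4) (3,3) (2,2) capped by B -> flip
Dir N: first cell '.' (not opp) -> no flip
Dir NE: edge -> no flip
Dir W: first cell '.' (not opp) -> no flip
Dir E: edge -> no flip
Dir SW: edge -> no flip
Dir S: edge -> no flip
Dir SE: edge -> no flip
All flips: (2,2) (3,3) (4,4)

Answer: ......
BBBW..
..BW..
..BBB.
....B.
.....B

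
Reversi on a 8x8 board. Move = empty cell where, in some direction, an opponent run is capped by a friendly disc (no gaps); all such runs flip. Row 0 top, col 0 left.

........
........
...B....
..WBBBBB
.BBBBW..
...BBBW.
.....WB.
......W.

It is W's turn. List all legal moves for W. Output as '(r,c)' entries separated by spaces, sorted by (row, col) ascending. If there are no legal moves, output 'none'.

Answer: (1,2) (1,4) (2,5) (2,7) (4,0) (5,0) (5,2) (6,3) (6,7)

Derivation:
(1,2): flips 2 -> legal
(1,3): no bracket -> illegal
(1,4): flips 1 -> legal
(2,2): no bracket -> illegal
(2,4): no bracket -> illegal
(2,5): flips 1 -> legal
(2,6): no bracket -> illegal
(2,7): flips 1 -> legal
(3,0): no bracket -> illegal
(3,1): no bracket -> illegal
(4,0): flips 4 -> legal
(4,6): no bracket -> illegal
(4,7): no bracket -> illegal
(5,0): flips 1 -> legal
(5,1): no bracket -> illegal
(5,2): flips 4 -> legal
(5,7): no bracket -> illegal
(6,2): no bracket -> illegal
(6,3): flips 1 -> legal
(6,4): no bracket -> illegal
(6,7): flips 1 -> legal
(7,5): no bracket -> illegal
(7,7): no bracket -> illegal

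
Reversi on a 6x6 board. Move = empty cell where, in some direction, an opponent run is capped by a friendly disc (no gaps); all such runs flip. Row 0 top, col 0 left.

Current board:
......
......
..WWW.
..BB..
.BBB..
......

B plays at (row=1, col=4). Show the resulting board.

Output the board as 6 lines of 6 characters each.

Place B at (1,4); scan 8 dirs for brackets.
Dir NW: first cell '.' (not opp) -> no flip
Dir N: first cell '.' (not opp) -> no flip
Dir NE: first cell '.' (not opp) -> no flip
Dir W: first cell '.' (not opp) -> no flip
Dir E: first cell '.' (not opp) -> no flip
Dir SW: opp run (2,3) capped by B -> flip
Dir S: opp run (2,4), next='.' -> no flip
Dir SE: first cell '.' (not opp) -> no flip
All flips: (2,3)

Answer: ......
....B.
..WBW.
..BB..
.BBB..
......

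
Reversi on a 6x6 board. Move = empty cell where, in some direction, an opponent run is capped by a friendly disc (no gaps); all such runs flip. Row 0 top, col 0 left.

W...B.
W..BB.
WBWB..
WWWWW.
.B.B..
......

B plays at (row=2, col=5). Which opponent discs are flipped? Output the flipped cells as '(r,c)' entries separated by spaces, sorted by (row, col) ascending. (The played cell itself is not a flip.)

Answer: (3,4)

Derivation:
Dir NW: first cell 'B' (not opp) -> no flip
Dir N: first cell '.' (not opp) -> no flip
Dir NE: edge -> no flip
Dir W: first cell '.' (not opp) -> no flip
Dir E: edge -> no flip
Dir SW: opp run (3,4) capped by B -> flip
Dir S: first cell '.' (not opp) -> no flip
Dir SE: edge -> no flip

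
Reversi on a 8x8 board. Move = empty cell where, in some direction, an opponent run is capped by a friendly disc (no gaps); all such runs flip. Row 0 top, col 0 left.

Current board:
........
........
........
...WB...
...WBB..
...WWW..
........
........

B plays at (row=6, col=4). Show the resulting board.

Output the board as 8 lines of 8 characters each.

Answer: ........
........
........
...WB...
...WBB..
...WBW..
....B...
........

Derivation:
Place B at (6,4); scan 8 dirs for brackets.
Dir NW: opp run (5,3), next='.' -> no flip
Dir N: opp run (5,4) capped by B -> flip
Dir NE: opp run (5,5), next='.' -> no flip
Dir W: first cell '.' (not opp) -> no flip
Dir E: first cell '.' (not opp) -> no flip
Dir SW: first cell '.' (not opp) -> no flip
Dir S: first cell '.' (not opp) -> no flip
Dir SE: first cell '.' (not opp) -> no flip
All flips: (5,4)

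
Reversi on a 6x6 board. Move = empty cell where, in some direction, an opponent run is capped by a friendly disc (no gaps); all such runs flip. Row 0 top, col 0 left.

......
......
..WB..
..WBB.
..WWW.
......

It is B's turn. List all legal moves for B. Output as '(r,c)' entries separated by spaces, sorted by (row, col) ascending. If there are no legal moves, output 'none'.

Answer: (1,1) (2,1) (3,1) (4,1) (5,1) (5,2) (5,3) (5,4) (5,5)

Derivation:
(1,1): flips 1 -> legal
(1,2): no bracket -> illegal
(1,3): no bracket -> illegal
(2,1): flips 1 -> legal
(3,1): flips 1 -> legal
(3,5): no bracket -> illegal
(4,1): flips 1 -> legal
(4,5): no bracket -> illegal
(5,1): flips 1 -> legal
(5,2): flips 1 -> legal
(5,3): flips 1 -> legal
(5,4): flips 1 -> legal
(5,5): flips 1 -> legal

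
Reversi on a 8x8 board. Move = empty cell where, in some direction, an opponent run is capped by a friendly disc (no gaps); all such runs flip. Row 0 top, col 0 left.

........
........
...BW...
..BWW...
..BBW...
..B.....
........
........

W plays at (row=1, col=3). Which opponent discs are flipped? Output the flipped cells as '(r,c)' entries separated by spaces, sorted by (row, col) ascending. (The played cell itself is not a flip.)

Answer: (2,3)

Derivation:
Dir NW: first cell '.' (not opp) -> no flip
Dir N: first cell '.' (not opp) -> no flip
Dir NE: first cell '.' (not opp) -> no flip
Dir W: first cell '.' (not opp) -> no flip
Dir E: first cell '.' (not opp) -> no flip
Dir SW: first cell '.' (not opp) -> no flip
Dir S: opp run (2,3) capped by W -> flip
Dir SE: first cell 'W' (not opp) -> no flip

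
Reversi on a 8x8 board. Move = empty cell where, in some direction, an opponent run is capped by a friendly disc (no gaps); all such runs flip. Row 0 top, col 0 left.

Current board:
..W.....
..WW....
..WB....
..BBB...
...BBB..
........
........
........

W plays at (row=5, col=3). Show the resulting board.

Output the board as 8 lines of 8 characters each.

Place W at (5,3); scan 8 dirs for brackets.
Dir NW: first cell '.' (not opp) -> no flip
Dir N: opp run (4,3) (3,3) (2,3) capped by W -> flip
Dir NE: opp run (4,4), next='.' -> no flip
Dir W: first cell '.' (not opp) -> no flip
Dir E: first cell '.' (not opp) -> no flip
Dir SW: first cell '.' (not opp) -> no flip
Dir S: first cell '.' (not opp) -> no flip
Dir SE: first cell '.' (not opp) -> no flip
All flips: (2,3) (3,3) (4,3)

Answer: ..W.....
..WW....
..WW....
..BWB...
...WBB..
...W....
........
........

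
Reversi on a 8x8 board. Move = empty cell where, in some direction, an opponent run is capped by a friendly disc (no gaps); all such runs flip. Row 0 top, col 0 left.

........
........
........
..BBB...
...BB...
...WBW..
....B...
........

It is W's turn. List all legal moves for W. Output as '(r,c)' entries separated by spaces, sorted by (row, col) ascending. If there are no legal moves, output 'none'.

Answer: (2,2) (2,3) (3,5) (7,3) (7,5)

Derivation:
(2,1): no bracket -> illegal
(2,2): flips 2 -> legal
(2,3): flips 2 -> legal
(2,4): no bracket -> illegal
(2,5): no bracket -> illegal
(3,1): no bracket -> illegal
(3,5): flips 1 -> legal
(4,1): no bracket -> illegal
(4,2): no bracket -> illegal
(4,5): no bracket -> illegal
(5,2): no bracket -> illegal
(6,3): no bracket -> illegal
(6,5): no bracket -> illegal
(7,3): flips 1 -> legal
(7,4): no bracket -> illegal
(7,5): flips 1 -> legal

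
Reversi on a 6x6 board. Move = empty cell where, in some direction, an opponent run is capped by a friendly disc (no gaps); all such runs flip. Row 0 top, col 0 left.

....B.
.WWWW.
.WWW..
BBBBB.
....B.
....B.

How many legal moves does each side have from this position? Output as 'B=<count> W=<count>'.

Answer: B=7 W=6

Derivation:
-- B to move --
(0,0): flips 2 -> legal
(0,1): flips 4 -> legal
(0,2): flips 2 -> legal
(0,3): flips 4 -> legal
(0,5): flips 2 -> legal
(1,0): flips 1 -> legal
(1,5): no bracket -> illegal
(2,0): no bracket -> illegal
(2,4): flips 1 -> legal
(2,5): no bracket -> illegal
B mobility = 7
-- W to move --
(0,3): no bracket -> illegal
(0,5): no bracket -> illegal
(1,5): no bracket -> illegal
(2,0): no bracket -> illegal
(2,4): no bracket -> illegal
(2,5): no bracket -> illegal
(3,5): no bracket -> illegal
(4,0): flips 1 -> legal
(4,1): flips 2 -> legal
(4,2): flips 1 -> legal
(4,3): flips 2 -> legal
(4,5): flips 1 -> legal
(5,3): no bracket -> illegal
(5,5): flips 2 -> legal
W mobility = 6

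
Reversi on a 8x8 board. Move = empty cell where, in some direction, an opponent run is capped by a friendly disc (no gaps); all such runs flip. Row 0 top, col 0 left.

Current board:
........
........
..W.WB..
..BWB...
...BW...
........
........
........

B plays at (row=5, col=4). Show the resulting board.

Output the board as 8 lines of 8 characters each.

Answer: ........
........
..W.WB..
..BWB...
...BB...
....B...
........
........

Derivation:
Place B at (5,4); scan 8 dirs for brackets.
Dir NW: first cell 'B' (not opp) -> no flip
Dir N: opp run (4,4) capped by B -> flip
Dir NE: first cell '.' (not opp) -> no flip
Dir W: first cell '.' (not opp) -> no flip
Dir E: first cell '.' (not opp) -> no flip
Dir SW: first cell '.' (not opp) -> no flip
Dir S: first cell '.' (not opp) -> no flip
Dir SE: first cell '.' (not opp) -> no flip
All flips: (4,4)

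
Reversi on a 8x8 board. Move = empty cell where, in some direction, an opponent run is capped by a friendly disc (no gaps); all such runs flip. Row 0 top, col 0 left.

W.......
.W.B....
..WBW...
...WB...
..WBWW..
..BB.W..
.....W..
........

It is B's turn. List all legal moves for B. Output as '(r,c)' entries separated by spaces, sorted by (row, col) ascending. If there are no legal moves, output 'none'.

(0,1): no bracket -> illegal
(0,2): no bracket -> illegal
(1,0): no bracket -> illegal
(1,2): no bracket -> illegal
(1,4): flips 1 -> legal
(1,5): no bracket -> illegal
(2,0): no bracket -> illegal
(2,1): flips 1 -> legal
(2,5): flips 1 -> legal
(3,1): flips 2 -> legal
(3,2): flips 2 -> legal
(3,5): flips 2 -> legal
(3,6): no bracket -> illegal
(4,1): flips 1 -> legal
(4,6): flips 2 -> legal
(5,1): no bracket -> illegal
(5,4): flips 1 -> legal
(5,6): flips 1 -> legal
(6,4): no bracket -> illegal
(6,6): no bracket -> illegal
(7,4): no bracket -> illegal
(7,5): no bracket -> illegal
(7,6): no bracket -> illegal

Answer: (1,4) (2,1) (2,5) (3,1) (3,2) (3,5) (4,1) (4,6) (5,4) (5,6)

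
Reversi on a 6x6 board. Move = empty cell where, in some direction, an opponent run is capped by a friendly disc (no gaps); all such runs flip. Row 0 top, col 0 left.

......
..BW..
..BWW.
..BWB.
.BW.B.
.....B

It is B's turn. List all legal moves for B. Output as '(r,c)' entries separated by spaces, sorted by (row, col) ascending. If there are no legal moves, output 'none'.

Answer: (0,4) (1,4) (2,5) (4,3) (5,2)

Derivation:
(0,2): no bracket -> illegal
(0,3): no bracket -> illegal
(0,4): flips 1 -> legal
(1,4): flips 3 -> legal
(1,5): no bracket -> illegal
(2,5): flips 2 -> legal
(3,1): no bracket -> illegal
(3,5): no bracket -> illegal
(4,3): flips 1 -> legal
(5,1): no bracket -> illegal
(5,2): flips 1 -> legal
(5,3): no bracket -> illegal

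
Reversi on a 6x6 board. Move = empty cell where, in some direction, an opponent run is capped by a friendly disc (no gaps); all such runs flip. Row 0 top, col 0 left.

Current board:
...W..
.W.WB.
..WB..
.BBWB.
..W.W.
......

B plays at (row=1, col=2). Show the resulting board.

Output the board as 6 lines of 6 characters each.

Place B at (1,2); scan 8 dirs for brackets.
Dir NW: first cell '.' (not opp) -> no flip
Dir N: first cell '.' (not opp) -> no flip
Dir NE: opp run (0,3), next=edge -> no flip
Dir W: opp run (1,1), next='.' -> no flip
Dir E: opp run (1,3) capped by B -> flip
Dir SW: first cell '.' (not opp) -> no flip
Dir S: opp run (2,2) capped by B -> flip
Dir SE: first cell 'B' (not opp) -> no flip
All flips: (1,3) (2,2)

Answer: ...W..
.WBBB.
..BB..
.BBWB.
..W.W.
......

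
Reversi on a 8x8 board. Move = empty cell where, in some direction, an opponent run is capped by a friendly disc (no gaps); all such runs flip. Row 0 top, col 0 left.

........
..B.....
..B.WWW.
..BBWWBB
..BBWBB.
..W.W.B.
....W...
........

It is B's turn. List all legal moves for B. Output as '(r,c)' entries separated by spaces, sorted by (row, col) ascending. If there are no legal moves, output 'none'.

(1,3): flips 2 -> legal
(1,4): flips 1 -> legal
(1,5): flips 4 -> legal
(1,6): flips 3 -> legal
(1,7): no bracket -> illegal
(2,3): flips 1 -> legal
(2,7): no bracket -> illegal
(4,1): no bracket -> illegal
(5,1): no bracket -> illegal
(5,3): no bracket -> illegal
(5,5): flips 1 -> legal
(6,1): flips 1 -> legal
(6,2): flips 1 -> legal
(6,3): flips 1 -> legal
(6,5): flips 1 -> legal
(7,3): no bracket -> illegal
(7,4): no bracket -> illegal
(7,5): no bracket -> illegal

Answer: (1,3) (1,4) (1,5) (1,6) (2,3) (5,5) (6,1) (6,2) (6,3) (6,5)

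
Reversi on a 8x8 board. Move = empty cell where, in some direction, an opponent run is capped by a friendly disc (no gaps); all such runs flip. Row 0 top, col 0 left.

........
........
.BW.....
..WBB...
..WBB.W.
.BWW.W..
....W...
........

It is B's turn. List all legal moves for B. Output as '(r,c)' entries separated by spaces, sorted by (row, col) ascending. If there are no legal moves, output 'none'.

(1,1): flips 1 -> legal
(1,2): no bracket -> illegal
(1,3): no bracket -> illegal
(2,3): flips 1 -> legal
(3,1): flips 1 -> legal
(3,5): no bracket -> illegal
(3,6): no bracket -> illegal
(3,7): no bracket -> illegal
(4,1): flips 1 -> legal
(4,5): no bracket -> illegal
(4,7): no bracket -> illegal
(5,4): flips 2 -> legal
(5,6): no bracket -> illegal
(5,7): no bracket -> illegal
(6,1): flips 1 -> legal
(6,2): flips 1 -> legal
(6,3): flips 1 -> legal
(6,5): no bracket -> illegal
(6,6): flips 1 -> legal
(7,3): no bracket -> illegal
(7,4): no bracket -> illegal
(7,5): no bracket -> illegal

Answer: (1,1) (2,3) (3,1) (4,1) (5,4) (6,1) (6,2) (6,3) (6,6)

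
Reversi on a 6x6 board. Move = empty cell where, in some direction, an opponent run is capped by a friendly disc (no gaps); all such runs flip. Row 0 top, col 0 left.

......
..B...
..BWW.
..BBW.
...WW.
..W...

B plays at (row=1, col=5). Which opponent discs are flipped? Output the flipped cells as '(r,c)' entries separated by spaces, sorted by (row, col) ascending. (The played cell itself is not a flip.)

Dir NW: first cell '.' (not opp) -> no flip
Dir N: first cell '.' (not opp) -> no flip
Dir NE: edge -> no flip
Dir W: first cell '.' (not opp) -> no flip
Dir E: edge -> no flip
Dir SW: opp run (2,4) capped by B -> flip
Dir S: first cell '.' (not opp) -> no flip
Dir SE: edge -> no flip

Answer: (2,4)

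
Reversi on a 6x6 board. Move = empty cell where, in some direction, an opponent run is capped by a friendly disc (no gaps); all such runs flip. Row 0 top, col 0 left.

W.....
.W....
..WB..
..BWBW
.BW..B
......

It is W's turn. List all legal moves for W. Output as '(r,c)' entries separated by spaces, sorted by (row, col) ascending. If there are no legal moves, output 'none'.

Answer: (1,3) (2,4) (3,1) (4,0) (5,5)

Derivation:
(1,2): no bracket -> illegal
(1,3): flips 1 -> legal
(1,4): no bracket -> illegal
(2,1): no bracket -> illegal
(2,4): flips 1 -> legal
(2,5): no bracket -> illegal
(3,0): no bracket -> illegal
(3,1): flips 1 -> legal
(4,0): flips 1 -> legal
(4,3): no bracket -> illegal
(4,4): no bracket -> illegal
(5,0): no bracket -> illegal
(5,1): no bracket -> illegal
(5,2): no bracket -> illegal
(5,4): no bracket -> illegal
(5,5): flips 1 -> legal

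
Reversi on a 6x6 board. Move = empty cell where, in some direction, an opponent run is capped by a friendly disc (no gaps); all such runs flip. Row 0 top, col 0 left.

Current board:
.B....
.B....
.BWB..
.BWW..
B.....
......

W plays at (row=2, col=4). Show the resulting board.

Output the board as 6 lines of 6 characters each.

Answer: .B....
.B....
.BWWW.
.BWW..
B.....
......

Derivation:
Place W at (2,4); scan 8 dirs for brackets.
Dir NW: first cell '.' (not opp) -> no flip
Dir N: first cell '.' (not opp) -> no flip
Dir NE: first cell '.' (not opp) -> no flip
Dir W: opp run (2,3) capped by W -> flip
Dir E: first cell '.' (not opp) -> no flip
Dir SW: first cell 'W' (not opp) -> no flip
Dir S: first cell '.' (not opp) -> no flip
Dir SE: first cell '.' (not opp) -> no flip
All flips: (2,3)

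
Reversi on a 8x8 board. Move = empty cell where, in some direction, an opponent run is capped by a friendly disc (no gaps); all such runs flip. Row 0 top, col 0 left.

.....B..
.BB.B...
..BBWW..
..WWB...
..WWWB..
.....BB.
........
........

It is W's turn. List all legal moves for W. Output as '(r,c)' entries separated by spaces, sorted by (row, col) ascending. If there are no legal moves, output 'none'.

(0,0): flips 2 -> legal
(0,1): no bracket -> illegal
(0,2): flips 2 -> legal
(0,3): flips 1 -> legal
(0,4): flips 1 -> legal
(0,6): no bracket -> illegal
(1,0): no bracket -> illegal
(1,3): flips 1 -> legal
(1,5): no bracket -> illegal
(1,6): no bracket -> illegal
(2,0): no bracket -> illegal
(2,1): flips 2 -> legal
(3,1): no bracket -> illegal
(3,5): flips 1 -> legal
(3,6): no bracket -> illegal
(4,6): flips 1 -> legal
(4,7): no bracket -> illegal
(5,4): no bracket -> illegal
(5,7): no bracket -> illegal
(6,4): no bracket -> illegal
(6,5): no bracket -> illegal
(6,6): flips 1 -> legal
(6,7): no bracket -> illegal

Answer: (0,0) (0,2) (0,3) (0,4) (1,3) (2,1) (3,5) (4,6) (6,6)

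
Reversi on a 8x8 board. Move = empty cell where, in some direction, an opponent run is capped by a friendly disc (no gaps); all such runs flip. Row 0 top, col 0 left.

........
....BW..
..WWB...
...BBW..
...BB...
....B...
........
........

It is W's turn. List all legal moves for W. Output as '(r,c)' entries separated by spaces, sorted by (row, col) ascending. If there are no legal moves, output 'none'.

(0,3): no bracket -> illegal
(0,4): no bracket -> illegal
(0,5): flips 1 -> legal
(1,3): flips 2 -> legal
(2,5): flips 1 -> legal
(3,2): flips 2 -> legal
(4,2): flips 2 -> legal
(4,5): flips 1 -> legal
(5,2): no bracket -> illegal
(5,3): flips 3 -> legal
(5,5): flips 2 -> legal
(6,3): no bracket -> illegal
(6,4): no bracket -> illegal
(6,5): no bracket -> illegal

Answer: (0,5) (1,3) (2,5) (3,2) (4,2) (4,5) (5,3) (5,5)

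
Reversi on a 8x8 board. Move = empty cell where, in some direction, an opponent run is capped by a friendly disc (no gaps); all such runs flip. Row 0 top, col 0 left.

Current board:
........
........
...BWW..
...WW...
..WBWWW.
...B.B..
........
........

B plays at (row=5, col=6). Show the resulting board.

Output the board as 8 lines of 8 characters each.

Place B at (5,6); scan 8 dirs for brackets.
Dir NW: opp run (4,5) (3,4) capped by B -> flip
Dir N: opp run (4,6), next='.' -> no flip
Dir NE: first cell '.' (not opp) -> no flip
Dir W: first cell 'B' (not opp) -> no flip
Dir E: first cell '.' (not opp) -> no flip
Dir SW: first cell '.' (not opp) -> no flip
Dir S: first cell '.' (not opp) -> no flip
Dir SE: first cell '.' (not opp) -> no flip
All flips: (3,4) (4,5)

Answer: ........
........
...BWW..
...WB...
..WBWBW.
...B.BB.
........
........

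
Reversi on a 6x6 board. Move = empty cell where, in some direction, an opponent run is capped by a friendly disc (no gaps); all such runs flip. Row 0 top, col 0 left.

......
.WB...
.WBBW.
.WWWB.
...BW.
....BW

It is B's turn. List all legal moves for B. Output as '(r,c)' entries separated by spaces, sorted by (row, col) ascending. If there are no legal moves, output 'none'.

(0,0): flips 1 -> legal
(0,1): no bracket -> illegal
(0,2): no bracket -> illegal
(1,0): flips 3 -> legal
(1,3): no bracket -> illegal
(1,4): flips 1 -> legal
(1,5): no bracket -> illegal
(2,0): flips 1 -> legal
(2,5): flips 1 -> legal
(3,0): flips 4 -> legal
(3,5): no bracket -> illegal
(4,0): flips 1 -> legal
(4,1): flips 1 -> legal
(4,2): flips 1 -> legal
(4,5): flips 1 -> legal
(5,3): no bracket -> illegal

Answer: (0,0) (1,0) (1,4) (2,0) (2,5) (3,0) (4,0) (4,1) (4,2) (4,5)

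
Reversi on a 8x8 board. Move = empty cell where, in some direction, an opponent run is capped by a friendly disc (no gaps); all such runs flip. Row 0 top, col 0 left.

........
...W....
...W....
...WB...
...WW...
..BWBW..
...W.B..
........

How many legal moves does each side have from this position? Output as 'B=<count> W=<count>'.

-- B to move --
(0,2): no bracket -> illegal
(0,3): no bracket -> illegal
(0,4): no bracket -> illegal
(1,2): flips 1 -> legal
(1,4): no bracket -> illegal
(2,2): no bracket -> illegal
(2,4): no bracket -> illegal
(3,2): flips 2 -> legal
(3,5): no bracket -> illegal
(4,2): no bracket -> illegal
(4,5): flips 1 -> legal
(4,6): no bracket -> illegal
(5,6): flips 1 -> legal
(6,2): no bracket -> illegal
(6,4): no bracket -> illegal
(6,6): no bracket -> illegal
(7,2): flips 1 -> legal
(7,3): no bracket -> illegal
(7,4): flips 1 -> legal
B mobility = 6
-- W to move --
(2,4): flips 1 -> legal
(2,5): flips 1 -> legal
(3,5): flips 1 -> legal
(4,1): flips 1 -> legal
(4,2): no bracket -> illegal
(4,5): flips 2 -> legal
(5,1): flips 1 -> legal
(5,6): no bracket -> illegal
(6,1): flips 1 -> legal
(6,2): no bracket -> illegal
(6,4): flips 1 -> legal
(6,6): no bracket -> illegal
(7,4): no bracket -> illegal
(7,5): flips 1 -> legal
(7,6): flips 2 -> legal
W mobility = 10

Answer: B=6 W=10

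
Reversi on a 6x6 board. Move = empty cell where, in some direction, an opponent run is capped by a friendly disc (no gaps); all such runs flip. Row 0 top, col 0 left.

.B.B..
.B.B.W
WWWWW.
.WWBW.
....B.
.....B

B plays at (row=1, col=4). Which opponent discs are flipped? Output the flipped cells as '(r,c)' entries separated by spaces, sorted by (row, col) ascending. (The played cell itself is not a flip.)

Dir NW: first cell 'B' (not opp) -> no flip
Dir N: first cell '.' (not opp) -> no flip
Dir NE: first cell '.' (not opp) -> no flip
Dir W: first cell 'B' (not opp) -> no flip
Dir E: opp run (1,5), next=edge -> no flip
Dir SW: opp run (2,3) (3,2), next='.' -> no flip
Dir S: opp run (2,4) (3,4) capped by B -> flip
Dir SE: first cell '.' (not opp) -> no flip

Answer: (2,4) (3,4)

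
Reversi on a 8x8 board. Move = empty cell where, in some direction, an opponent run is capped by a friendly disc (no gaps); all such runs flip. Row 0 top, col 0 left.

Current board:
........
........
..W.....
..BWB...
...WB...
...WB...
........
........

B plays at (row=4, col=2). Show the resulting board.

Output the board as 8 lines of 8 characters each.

Place B at (4,2); scan 8 dirs for brackets.
Dir NW: first cell '.' (not opp) -> no flip
Dir N: first cell 'B' (not opp) -> no flip
Dir NE: opp run (3,3), next='.' -> no flip
Dir W: first cell '.' (not opp) -> no flip
Dir E: opp run (4,3) capped by B -> flip
Dir SW: first cell '.' (not opp) -> no flip
Dir S: first cell '.' (not opp) -> no flip
Dir SE: opp run (5,3), next='.' -> no flip
All flips: (4,3)

Answer: ........
........
..W.....
..BWB...
..BBB...
...WB...
........
........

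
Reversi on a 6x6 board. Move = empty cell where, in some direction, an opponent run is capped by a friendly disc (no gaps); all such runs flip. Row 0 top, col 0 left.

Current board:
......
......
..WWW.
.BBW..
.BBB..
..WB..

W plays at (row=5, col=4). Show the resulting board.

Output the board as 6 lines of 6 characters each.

Answer: ......
......
..WWW.
.BBW..
.BBB..
..WWW.

Derivation:
Place W at (5,4); scan 8 dirs for brackets.
Dir NW: opp run (4,3) (3,2), next='.' -> no flip
Dir N: first cell '.' (not opp) -> no flip
Dir NE: first cell '.' (not opp) -> no flip
Dir W: opp run (5,3) capped by W -> flip
Dir E: first cell '.' (not opp) -> no flip
Dir SW: edge -> no flip
Dir S: edge -> no flip
Dir SE: edge -> no flip
All flips: (5,3)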